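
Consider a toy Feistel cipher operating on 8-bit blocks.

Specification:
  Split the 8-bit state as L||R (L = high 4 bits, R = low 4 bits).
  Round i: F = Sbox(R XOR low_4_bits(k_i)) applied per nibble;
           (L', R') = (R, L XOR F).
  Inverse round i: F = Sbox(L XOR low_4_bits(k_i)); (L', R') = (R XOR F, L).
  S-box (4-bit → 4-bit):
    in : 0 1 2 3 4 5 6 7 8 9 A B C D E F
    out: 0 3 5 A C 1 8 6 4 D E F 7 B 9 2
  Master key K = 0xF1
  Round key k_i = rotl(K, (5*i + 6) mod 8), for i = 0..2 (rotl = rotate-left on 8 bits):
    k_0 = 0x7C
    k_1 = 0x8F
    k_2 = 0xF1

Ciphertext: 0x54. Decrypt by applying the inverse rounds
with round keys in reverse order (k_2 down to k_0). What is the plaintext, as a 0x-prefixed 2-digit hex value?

s_0 = ciphertext = 0x54
s_1 = InvRound(s_0, k_2) = 0x85
s_2 = InvRound(s_1, k_1) = 0x38
s_3 = InvRound(s_2, k_0) = 0xA3

0xA3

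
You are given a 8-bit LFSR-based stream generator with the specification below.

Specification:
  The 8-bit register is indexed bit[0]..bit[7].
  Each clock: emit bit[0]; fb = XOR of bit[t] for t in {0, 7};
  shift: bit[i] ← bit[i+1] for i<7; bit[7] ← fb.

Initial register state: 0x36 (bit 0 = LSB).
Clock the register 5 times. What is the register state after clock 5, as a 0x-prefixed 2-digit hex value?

reg_0 = 0x36
clock 1: out=0, reg = 0x1B
clock 2: out=1, reg = 0x8D
clock 3: out=1, reg = 0x46
clock 4: out=0, reg = 0x23
clock 5: out=1, reg = 0x91

0x91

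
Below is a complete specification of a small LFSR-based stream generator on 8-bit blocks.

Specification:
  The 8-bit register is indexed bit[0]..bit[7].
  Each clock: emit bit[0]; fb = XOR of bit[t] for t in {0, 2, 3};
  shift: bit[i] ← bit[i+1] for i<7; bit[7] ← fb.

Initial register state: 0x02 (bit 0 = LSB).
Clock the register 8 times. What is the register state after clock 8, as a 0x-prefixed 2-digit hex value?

0xC2

reg_0 = 0x02
clock 1: out=0, reg = 0x01
clock 2: out=1, reg = 0x80
clock 3: out=0, reg = 0x40
clock 4: out=0, reg = 0x20
clock 5: out=0, reg = 0x10
clock 6: out=0, reg = 0x08
clock 7: out=0, reg = 0x84
clock 8: out=0, reg = 0xC2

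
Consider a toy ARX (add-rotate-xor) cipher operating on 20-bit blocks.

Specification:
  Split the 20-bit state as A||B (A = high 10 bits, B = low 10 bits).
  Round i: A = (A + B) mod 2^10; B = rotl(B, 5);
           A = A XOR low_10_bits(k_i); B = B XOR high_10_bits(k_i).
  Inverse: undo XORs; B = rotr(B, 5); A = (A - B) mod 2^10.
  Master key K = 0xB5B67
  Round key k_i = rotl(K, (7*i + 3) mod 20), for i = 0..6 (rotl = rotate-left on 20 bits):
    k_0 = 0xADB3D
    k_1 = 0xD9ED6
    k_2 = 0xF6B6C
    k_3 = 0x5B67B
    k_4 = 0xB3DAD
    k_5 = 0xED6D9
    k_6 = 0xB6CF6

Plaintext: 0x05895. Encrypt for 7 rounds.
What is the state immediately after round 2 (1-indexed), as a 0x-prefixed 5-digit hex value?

s_0 = plaintext = 0x05895
s_1 = Round(s_0, k_0) = 0xE5812
s_2 = Round(s_1, k_1) = 0x5F927
s_3 = Round(s_2, k_2) = 0x72733
s_4 = Round(s_3, k_3) = 0xA1F14
s_5 = Round(s_4, k_4) = 0x0D857
s_6 = Round(s_5, k_5) = 0x95157
s_7 = Round(s_6, k_6) = 0xD7431

0x5F927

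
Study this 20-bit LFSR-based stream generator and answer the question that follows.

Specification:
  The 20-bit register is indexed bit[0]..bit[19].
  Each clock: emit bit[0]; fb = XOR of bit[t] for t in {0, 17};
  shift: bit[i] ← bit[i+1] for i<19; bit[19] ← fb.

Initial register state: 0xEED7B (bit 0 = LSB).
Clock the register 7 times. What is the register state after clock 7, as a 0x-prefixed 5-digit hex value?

0x39DDA

reg_0 = 0xEED7B
clock 1: out=1, reg = 0x776BD
clock 2: out=1, reg = 0x3BB5E
clock 3: out=0, reg = 0x9DDAF
clock 4: out=1, reg = 0xCEED7
clock 5: out=1, reg = 0xE776B
clock 6: out=1, reg = 0x73BB5
clock 7: out=1, reg = 0x39DDA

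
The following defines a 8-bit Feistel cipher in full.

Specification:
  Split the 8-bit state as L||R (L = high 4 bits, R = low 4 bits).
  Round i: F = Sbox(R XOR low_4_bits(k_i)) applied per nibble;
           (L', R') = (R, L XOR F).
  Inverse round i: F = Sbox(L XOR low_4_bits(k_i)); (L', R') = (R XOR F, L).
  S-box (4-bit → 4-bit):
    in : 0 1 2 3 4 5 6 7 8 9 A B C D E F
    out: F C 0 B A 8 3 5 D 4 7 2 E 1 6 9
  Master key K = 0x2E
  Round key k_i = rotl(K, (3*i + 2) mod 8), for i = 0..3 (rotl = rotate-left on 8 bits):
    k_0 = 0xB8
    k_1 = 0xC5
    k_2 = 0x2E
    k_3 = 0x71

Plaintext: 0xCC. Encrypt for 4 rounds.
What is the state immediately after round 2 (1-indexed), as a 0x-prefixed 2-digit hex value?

0x67

s_0 = plaintext = 0xCC
s_1 = Round(s_0, k_0) = 0xC6
s_2 = Round(s_1, k_1) = 0x67
s_3 = Round(s_2, k_2) = 0x72
s_4 = Round(s_3, k_3) = 0x2C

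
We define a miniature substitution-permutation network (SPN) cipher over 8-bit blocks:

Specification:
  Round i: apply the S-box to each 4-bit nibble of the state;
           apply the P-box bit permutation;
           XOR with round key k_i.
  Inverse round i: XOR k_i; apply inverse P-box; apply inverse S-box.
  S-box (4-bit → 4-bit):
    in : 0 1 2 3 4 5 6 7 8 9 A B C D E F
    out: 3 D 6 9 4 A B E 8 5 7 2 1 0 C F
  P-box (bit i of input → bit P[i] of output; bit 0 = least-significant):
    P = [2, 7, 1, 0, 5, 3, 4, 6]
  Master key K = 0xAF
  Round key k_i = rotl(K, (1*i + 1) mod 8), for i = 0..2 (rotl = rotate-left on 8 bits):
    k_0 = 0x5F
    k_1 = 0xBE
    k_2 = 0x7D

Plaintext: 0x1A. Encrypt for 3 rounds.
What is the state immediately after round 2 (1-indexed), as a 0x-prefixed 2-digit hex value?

0x80

s_0 = plaintext = 0x1A
s_1 = Round(s_0, k_0) = 0xA9
s_2 = Round(s_1, k_1) = 0x80
s_3 = Round(s_2, k_2) = 0xB9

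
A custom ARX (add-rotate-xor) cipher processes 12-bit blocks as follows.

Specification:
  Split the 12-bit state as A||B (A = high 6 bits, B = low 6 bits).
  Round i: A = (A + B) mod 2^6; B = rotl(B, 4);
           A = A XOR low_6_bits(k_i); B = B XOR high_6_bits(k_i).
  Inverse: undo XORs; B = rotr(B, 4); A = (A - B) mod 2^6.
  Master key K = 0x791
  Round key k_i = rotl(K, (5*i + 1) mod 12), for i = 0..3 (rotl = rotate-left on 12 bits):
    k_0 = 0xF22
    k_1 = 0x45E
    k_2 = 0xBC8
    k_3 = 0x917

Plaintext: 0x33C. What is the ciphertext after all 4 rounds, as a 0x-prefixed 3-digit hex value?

0xEE9

s_0 = plaintext = 0x33C
s_1 = Round(s_0, k_0) = 0xAB3
s_2 = Round(s_1, k_1) = 0x0ED
s_3 = Round(s_2, k_2) = 0xE34
s_4 = Round(s_3, k_3) = 0xEE9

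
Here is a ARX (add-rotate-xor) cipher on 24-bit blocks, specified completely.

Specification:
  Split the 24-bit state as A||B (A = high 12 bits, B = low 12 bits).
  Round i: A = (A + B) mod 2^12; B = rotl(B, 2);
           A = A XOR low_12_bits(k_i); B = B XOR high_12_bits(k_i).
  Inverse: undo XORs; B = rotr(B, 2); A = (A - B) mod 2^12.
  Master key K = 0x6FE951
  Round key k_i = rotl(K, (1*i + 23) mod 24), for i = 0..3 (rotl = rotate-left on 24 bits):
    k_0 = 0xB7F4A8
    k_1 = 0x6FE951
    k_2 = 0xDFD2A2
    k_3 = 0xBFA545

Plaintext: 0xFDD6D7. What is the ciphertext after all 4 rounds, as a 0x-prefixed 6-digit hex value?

s_0 = plaintext = 0xFDD6D7
s_1 = Round(s_0, k_0) = 0x21C022
s_2 = Round(s_1, k_1) = 0xB6F676
s_3 = Round(s_2, k_2) = 0x347424
s_4 = Round(s_3, k_3) = 0x22EB6B

0x22EB6B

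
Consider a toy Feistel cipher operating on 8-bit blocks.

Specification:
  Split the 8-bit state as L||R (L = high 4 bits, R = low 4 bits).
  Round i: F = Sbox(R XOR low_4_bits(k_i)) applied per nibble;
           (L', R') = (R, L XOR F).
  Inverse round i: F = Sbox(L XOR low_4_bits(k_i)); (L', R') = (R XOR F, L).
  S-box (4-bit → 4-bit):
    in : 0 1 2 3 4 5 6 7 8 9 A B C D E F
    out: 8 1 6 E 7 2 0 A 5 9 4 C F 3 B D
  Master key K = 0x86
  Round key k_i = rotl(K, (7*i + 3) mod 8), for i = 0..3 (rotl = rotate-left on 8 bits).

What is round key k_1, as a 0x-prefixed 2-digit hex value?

K = 0x86
k_0 = rotl(K, (7*0+3) mod 8) = rotl(K, 3) = 0x34
k_1 = rotl(K, (7*1+3) mod 8) = rotl(K, 2) = 0x1A

0x1A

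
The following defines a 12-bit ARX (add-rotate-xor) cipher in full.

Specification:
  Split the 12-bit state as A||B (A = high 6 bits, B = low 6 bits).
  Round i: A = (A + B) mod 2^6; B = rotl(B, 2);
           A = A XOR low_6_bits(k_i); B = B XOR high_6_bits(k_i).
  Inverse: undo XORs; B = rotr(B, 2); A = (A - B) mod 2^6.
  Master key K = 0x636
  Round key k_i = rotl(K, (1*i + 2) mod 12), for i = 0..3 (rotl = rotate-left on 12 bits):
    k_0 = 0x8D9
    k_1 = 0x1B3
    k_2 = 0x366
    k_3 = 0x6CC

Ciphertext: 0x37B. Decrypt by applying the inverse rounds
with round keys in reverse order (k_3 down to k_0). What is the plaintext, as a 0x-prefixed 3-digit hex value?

0xB25

s_0 = ciphertext = 0x37B
s_1 = InvRound(s_0, k_3) = 0xE48
s_2 = InvRound(s_1, k_2) = 0x391
s_3 = InvRound(s_2, k_1) = 0x235
s_4 = InvRound(s_3, k_0) = 0xB25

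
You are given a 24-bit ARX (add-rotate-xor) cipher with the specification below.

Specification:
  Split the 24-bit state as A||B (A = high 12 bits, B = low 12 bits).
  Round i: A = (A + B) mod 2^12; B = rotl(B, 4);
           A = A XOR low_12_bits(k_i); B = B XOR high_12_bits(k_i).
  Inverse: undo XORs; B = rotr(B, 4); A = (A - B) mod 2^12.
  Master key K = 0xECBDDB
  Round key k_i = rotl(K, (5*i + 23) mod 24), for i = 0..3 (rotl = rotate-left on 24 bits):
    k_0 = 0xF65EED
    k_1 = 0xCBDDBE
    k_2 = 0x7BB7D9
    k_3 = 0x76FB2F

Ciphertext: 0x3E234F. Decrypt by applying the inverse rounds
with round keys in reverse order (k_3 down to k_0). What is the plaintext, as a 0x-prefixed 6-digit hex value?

0xF299D3

s_0 = ciphertext = 0x3E234F
s_1 = InvRound(s_0, k_3) = 0x88B042
s_2 = InvRound(s_1, k_2) = 0x5D397F
s_3 = InvRound(s_2, k_1) = 0x61125C
s_4 = InvRound(s_3, k_0) = 0xF299D3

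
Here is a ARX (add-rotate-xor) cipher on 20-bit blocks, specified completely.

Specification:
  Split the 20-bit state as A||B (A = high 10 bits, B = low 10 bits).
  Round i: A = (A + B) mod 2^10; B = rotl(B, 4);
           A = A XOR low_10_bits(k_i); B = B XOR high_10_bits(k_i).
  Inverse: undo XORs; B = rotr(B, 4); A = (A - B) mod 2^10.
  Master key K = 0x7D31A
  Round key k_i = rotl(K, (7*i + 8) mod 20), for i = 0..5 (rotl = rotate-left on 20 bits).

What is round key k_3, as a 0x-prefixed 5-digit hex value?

K = 0x7D31A
k_0 = rotl(K, (7*0+8) mod 20) = rotl(K, 8) = 0x31A7D
k_1 = rotl(K, (7*1+8) mod 20) = rotl(K, 15) = 0xD3E98
k_2 = rotl(K, (7*2+8) mod 20) = rotl(K, 2) = 0xF4C69
k_3 = rotl(K, (7*3+8) mod 20) = rotl(K, 9) = 0x634FA

0x634FA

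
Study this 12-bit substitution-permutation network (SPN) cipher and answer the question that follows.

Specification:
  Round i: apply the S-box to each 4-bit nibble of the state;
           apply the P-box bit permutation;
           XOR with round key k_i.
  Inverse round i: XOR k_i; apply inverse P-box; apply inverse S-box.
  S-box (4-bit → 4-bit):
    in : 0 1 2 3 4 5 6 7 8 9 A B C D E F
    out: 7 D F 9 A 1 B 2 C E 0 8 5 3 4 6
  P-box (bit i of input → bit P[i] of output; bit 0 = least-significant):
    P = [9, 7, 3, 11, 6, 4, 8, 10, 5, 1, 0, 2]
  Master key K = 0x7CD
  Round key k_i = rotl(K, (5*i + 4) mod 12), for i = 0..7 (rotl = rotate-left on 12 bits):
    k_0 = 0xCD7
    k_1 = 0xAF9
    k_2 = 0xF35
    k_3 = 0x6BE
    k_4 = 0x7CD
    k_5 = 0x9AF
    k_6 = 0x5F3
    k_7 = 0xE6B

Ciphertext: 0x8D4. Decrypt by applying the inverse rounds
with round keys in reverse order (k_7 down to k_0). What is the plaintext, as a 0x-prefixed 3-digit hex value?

0x719

s_0 = ciphertext = 0x8D4
s_1 = InvRound(s_0, k_7) = 0x240
s_2 = InvRound(s_1, k_6) = 0x09D
s_3 = InvRound(s_2, k_5) = 0xDFB
s_4 = InvRound(s_3, k_4) = 0x673
s_5 = InvRound(s_4, k_3) = 0x85F
s_6 = InvRound(s_5, k_2) = 0xD1C
s_7 = InvRound(s_6, k_1) = 0x11D
s_8 = InvRound(s_7, k_0) = 0x719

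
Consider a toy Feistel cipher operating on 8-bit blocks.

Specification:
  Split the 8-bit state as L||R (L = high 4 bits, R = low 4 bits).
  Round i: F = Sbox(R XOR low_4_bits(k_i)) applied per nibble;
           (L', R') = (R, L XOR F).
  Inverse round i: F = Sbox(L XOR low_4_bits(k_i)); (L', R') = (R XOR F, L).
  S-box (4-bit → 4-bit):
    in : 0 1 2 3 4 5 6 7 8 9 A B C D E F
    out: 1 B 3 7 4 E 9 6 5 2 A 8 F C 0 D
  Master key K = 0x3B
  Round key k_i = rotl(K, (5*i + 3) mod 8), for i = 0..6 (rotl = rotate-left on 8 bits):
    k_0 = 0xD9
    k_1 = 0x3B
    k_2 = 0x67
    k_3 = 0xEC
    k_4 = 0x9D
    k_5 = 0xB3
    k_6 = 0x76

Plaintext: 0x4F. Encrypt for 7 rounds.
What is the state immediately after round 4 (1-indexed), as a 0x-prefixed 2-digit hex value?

0x6C

s_0 = plaintext = 0x4F
s_1 = Round(s_0, k_0) = 0xFD
s_2 = Round(s_1, k_1) = 0xD6
s_3 = Round(s_2, k_2) = 0x66
s_4 = Round(s_3, k_3) = 0x6C
s_5 = Round(s_4, k_4) = 0xCD
s_6 = Round(s_5, k_5) = 0xDC
s_7 = Round(s_6, k_6) = 0xC7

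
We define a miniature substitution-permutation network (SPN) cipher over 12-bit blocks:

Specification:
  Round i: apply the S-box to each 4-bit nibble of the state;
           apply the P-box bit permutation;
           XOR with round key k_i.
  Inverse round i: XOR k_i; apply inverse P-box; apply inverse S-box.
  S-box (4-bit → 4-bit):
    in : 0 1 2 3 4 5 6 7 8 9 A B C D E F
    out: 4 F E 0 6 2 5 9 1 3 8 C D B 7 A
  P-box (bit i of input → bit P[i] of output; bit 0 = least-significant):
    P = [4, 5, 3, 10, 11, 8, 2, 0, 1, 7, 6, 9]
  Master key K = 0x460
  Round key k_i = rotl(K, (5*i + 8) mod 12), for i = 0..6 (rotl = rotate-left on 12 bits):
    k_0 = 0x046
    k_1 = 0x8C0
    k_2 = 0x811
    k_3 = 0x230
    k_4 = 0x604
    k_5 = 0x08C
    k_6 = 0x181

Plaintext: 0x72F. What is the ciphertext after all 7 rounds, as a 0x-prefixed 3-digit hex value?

0xF16

s_0 = plaintext = 0x72F
s_1 = Round(s_0, k_0) = 0x761
s_2 = Round(s_1, k_1) = 0x6FE
s_3 = Round(s_2, k_2) = 0x96A
s_4 = Round(s_3, k_3) = 0xEB6
s_5 = Round(s_4, k_4) = 0x6DB
s_6 = Round(s_5, k_5) = 0xDC7
s_7 = Round(s_6, k_6) = 0xF16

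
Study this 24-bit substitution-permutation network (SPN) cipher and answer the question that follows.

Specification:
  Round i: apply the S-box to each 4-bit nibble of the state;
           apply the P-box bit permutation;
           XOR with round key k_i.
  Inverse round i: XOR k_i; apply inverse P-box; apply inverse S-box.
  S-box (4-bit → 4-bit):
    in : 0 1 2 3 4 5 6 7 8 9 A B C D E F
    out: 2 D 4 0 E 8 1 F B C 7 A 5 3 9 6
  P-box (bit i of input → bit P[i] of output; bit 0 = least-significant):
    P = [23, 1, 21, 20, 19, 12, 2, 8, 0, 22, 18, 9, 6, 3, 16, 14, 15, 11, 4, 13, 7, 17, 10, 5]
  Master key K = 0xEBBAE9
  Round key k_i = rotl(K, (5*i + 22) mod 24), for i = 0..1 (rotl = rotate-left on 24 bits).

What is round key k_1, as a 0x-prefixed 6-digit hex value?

K = 0xEBBAE9
k_0 = rotl(K, (5*0+22) mod 24) = rotl(K, 22) = 0x7AEEBA
k_1 = rotl(K, (5*1+22) mod 24) = rotl(K, 3) = 0x5DD74F

0x5DD74F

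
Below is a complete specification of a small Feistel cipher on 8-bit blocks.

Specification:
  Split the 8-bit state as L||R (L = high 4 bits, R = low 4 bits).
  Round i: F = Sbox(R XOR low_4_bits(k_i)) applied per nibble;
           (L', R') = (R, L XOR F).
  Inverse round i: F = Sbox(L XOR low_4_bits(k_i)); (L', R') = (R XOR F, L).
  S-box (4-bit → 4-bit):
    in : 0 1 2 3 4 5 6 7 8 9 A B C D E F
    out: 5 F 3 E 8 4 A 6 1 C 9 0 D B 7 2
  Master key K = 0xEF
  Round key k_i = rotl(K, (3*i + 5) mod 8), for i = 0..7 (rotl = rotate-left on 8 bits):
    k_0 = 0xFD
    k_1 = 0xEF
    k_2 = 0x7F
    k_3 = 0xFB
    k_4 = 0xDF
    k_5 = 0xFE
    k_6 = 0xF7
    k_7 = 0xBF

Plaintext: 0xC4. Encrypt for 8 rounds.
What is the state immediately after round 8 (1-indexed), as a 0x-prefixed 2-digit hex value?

0xD6

s_0 = plaintext = 0xC4
s_1 = Round(s_0, k_0) = 0x40
s_2 = Round(s_1, k_1) = 0x06
s_3 = Round(s_2, k_2) = 0x6C
s_4 = Round(s_3, k_3) = 0xC0
s_5 = Round(s_4, k_4) = 0x0E
s_6 = Round(s_5, k_5) = 0xE5
s_7 = Round(s_6, k_6) = 0x5D
s_8 = Round(s_7, k_7) = 0xD6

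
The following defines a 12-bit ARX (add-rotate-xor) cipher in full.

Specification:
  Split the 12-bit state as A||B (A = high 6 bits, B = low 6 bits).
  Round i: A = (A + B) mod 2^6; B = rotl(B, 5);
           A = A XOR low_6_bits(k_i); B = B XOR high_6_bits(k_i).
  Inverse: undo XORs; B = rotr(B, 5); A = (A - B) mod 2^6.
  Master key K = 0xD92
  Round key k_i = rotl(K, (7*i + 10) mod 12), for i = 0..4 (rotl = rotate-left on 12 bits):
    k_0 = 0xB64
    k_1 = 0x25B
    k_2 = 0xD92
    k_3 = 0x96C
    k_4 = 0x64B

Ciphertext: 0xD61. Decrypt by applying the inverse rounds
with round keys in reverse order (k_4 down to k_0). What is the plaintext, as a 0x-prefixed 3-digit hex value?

s_0 = ciphertext = 0xD61
s_1 = InvRound(s_0, k_4) = 0x371
s_2 = InvRound(s_1, k_3) = 0xE68
s_3 = InvRound(s_2, k_2) = 0xBFC
s_4 = InvRound(s_3, k_1) = 0x26B
s_5 = InvRound(s_4, k_0) = 0x84C

0x84C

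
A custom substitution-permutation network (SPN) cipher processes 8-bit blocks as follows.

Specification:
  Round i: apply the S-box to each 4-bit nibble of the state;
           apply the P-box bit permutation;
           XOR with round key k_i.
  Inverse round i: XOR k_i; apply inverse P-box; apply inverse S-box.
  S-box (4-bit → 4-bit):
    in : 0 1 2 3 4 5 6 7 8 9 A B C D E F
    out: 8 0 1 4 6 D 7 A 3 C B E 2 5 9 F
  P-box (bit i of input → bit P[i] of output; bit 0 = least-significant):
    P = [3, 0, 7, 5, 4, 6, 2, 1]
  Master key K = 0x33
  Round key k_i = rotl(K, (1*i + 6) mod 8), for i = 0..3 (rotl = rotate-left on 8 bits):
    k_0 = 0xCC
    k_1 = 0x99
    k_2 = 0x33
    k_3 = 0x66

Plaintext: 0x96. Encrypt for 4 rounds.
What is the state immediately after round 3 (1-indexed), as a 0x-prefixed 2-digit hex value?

s_0 = plaintext = 0x96
s_1 = Round(s_0, k_0) = 0x43
s_2 = Round(s_1, k_1) = 0x5D
s_3 = Round(s_2, k_2) = 0xAD
s_4 = Round(s_3, k_3) = 0xBC

0xAD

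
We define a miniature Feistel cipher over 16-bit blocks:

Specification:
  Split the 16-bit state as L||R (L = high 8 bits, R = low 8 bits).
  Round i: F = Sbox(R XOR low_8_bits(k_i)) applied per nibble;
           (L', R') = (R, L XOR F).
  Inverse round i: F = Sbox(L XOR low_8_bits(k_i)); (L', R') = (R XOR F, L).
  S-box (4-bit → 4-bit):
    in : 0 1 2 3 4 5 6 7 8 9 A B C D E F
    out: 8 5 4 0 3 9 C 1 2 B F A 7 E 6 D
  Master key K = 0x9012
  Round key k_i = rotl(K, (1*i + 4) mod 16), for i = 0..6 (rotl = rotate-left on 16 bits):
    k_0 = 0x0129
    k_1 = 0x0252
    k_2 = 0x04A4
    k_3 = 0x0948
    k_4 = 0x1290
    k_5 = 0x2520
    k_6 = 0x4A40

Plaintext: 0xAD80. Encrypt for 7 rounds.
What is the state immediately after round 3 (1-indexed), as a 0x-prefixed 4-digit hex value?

0x03A7

s_0 = plaintext = 0xAD80
s_1 = Round(s_0, k_0) = 0x8056
s_2 = Round(s_1, k_1) = 0x5603
s_3 = Round(s_2, k_2) = 0x03A7
s_4 = Round(s_3, k_3) = 0xA76E
s_5 = Round(s_4, k_4) = 0x6E71
s_6 = Round(s_5, k_5) = 0x71FB
s_7 = Round(s_6, k_6) = 0xFBDB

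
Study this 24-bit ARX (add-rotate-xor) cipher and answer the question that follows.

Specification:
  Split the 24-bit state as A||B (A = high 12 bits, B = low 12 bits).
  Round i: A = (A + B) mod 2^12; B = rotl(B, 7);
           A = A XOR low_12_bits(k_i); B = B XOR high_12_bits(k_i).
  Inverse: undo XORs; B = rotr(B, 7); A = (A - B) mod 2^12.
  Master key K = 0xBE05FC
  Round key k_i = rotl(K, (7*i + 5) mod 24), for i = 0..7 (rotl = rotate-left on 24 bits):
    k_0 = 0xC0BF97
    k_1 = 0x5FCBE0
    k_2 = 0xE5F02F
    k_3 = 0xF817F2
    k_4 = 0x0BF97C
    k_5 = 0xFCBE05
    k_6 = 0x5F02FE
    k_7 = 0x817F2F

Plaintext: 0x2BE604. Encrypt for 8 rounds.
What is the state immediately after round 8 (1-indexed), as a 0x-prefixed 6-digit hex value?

0x705550

s_0 = plaintext = 0x2BE604
s_1 = Round(s_0, k_0) = 0x755E3B
s_2 = Round(s_1, k_1) = 0xE7080D
s_3 = Round(s_2, k_2) = 0x65289F
s_4 = Round(s_3, k_3) = 0x903045
s_5 = Round(s_4, k_4) = 0x03423D
s_6 = Round(s_5, k_5) = 0xC7415A
s_7 = Round(s_6, k_6) = 0xF308FA
s_8 = Round(s_7, k_7) = 0x705550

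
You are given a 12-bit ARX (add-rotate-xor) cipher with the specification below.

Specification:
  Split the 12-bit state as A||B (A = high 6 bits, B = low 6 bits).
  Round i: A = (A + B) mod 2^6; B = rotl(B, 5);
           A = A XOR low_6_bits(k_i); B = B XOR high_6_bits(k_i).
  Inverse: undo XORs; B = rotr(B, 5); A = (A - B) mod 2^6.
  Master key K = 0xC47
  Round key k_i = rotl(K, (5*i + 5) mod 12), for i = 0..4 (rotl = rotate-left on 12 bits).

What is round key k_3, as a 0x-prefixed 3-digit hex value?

0x7C4

K = 0xC47
k_0 = rotl(K, (5*0+5) mod 12) = rotl(K, 5) = 0x8F8
k_1 = rotl(K, (5*1+5) mod 12) = rotl(K, 10) = 0xF11
k_2 = rotl(K, (5*2+5) mod 12) = rotl(K, 3) = 0x23E
k_3 = rotl(K, (5*3+5) mod 12) = rotl(K, 8) = 0x7C4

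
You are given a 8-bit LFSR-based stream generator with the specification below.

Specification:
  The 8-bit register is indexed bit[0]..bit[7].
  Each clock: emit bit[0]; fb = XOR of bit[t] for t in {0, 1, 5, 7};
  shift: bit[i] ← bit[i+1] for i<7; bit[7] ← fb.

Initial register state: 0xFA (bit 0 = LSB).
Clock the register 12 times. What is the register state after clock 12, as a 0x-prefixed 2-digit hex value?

0xF9

reg_0 = 0xFA
clock 1: out=0, reg = 0xFD
clock 2: out=1, reg = 0xFE
clock 3: out=0, reg = 0xFF
clock 4: out=1, reg = 0x7F
clock 5: out=1, reg = 0xBF
clock 6: out=1, reg = 0x5F
clock 7: out=1, reg = 0x2F
clock 8: out=1, reg = 0x97
clock 9: out=1, reg = 0xCB
clock 10: out=1, reg = 0xE5
clock 11: out=1, reg = 0xF2
clock 12: out=0, reg = 0xF9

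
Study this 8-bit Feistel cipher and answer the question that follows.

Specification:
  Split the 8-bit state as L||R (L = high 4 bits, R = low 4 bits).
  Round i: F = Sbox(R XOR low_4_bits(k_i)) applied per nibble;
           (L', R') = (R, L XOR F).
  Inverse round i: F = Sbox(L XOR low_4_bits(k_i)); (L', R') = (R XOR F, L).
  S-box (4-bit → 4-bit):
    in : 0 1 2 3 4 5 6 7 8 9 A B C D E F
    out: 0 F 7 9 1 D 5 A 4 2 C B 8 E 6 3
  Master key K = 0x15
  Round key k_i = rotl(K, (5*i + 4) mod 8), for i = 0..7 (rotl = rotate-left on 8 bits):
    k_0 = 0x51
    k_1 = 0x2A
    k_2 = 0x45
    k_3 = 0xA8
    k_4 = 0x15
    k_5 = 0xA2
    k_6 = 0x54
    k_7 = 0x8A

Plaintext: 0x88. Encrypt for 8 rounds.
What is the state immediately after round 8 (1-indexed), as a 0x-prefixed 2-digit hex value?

s_0 = plaintext = 0x88
s_1 = Round(s_0, k_0) = 0x8A
s_2 = Round(s_1, k_1) = 0xA8
s_3 = Round(s_2, k_2) = 0x84
s_4 = Round(s_3, k_3) = 0x40
s_5 = Round(s_4, k_4) = 0x09
s_6 = Round(s_5, k_5) = 0x9B
s_7 = Round(s_6, k_6) = 0xBA
s_8 = Round(s_7, k_7) = 0xAB

0xAB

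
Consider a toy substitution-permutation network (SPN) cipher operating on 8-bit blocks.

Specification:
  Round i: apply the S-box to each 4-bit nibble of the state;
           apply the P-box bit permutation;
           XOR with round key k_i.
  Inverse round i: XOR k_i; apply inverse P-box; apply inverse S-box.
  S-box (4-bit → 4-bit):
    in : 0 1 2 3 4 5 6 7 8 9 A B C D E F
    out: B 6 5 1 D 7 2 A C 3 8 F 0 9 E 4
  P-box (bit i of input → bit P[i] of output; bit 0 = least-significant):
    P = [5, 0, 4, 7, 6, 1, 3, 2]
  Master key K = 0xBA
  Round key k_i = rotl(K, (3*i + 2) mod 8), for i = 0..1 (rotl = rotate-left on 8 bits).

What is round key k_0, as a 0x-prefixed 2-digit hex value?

0xEA

K = 0xBA
k_0 = rotl(K, (3*0+2) mod 8) = rotl(K, 2) = 0xEA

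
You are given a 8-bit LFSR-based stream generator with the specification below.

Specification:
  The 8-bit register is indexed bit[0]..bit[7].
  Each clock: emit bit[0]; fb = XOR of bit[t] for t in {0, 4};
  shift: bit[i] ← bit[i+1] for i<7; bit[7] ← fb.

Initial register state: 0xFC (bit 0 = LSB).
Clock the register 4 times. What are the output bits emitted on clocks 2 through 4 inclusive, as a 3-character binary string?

011

reg_0 = 0xFC
clock 1: out=0, reg = 0xFE
clock 2: out=0, reg = 0xFF
clock 3: out=1, reg = 0x7F
clock 4: out=1, reg = 0x3F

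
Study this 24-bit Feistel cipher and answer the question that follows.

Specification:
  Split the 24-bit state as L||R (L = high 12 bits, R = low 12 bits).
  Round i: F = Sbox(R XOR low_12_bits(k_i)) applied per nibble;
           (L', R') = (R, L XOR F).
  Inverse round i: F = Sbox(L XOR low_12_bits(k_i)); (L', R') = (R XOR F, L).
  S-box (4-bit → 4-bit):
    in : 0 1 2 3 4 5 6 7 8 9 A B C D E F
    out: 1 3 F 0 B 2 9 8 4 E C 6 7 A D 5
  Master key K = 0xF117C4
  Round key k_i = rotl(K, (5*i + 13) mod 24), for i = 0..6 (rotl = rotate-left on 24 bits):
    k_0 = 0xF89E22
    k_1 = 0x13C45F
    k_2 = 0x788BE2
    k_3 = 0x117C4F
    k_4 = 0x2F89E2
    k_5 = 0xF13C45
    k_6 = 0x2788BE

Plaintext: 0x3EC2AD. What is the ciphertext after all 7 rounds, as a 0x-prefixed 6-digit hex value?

s_0 = plaintext = 0x3EC2AD
s_1 = Round(s_0, k_0) = 0x2AD4A9
s_2 = Round(s_1, k_1) = 0x4A93F4
s_3 = Round(s_2, k_2) = 0x3F4090
s_4 = Round(s_3, k_3) = 0x090451
s_5 = Round(s_4, k_4) = 0x451AF0
s_6 = Round(s_5, k_5) = 0xAF0D33
s_7 = Round(s_6, k_6) = 0xD338BA

0xD338BA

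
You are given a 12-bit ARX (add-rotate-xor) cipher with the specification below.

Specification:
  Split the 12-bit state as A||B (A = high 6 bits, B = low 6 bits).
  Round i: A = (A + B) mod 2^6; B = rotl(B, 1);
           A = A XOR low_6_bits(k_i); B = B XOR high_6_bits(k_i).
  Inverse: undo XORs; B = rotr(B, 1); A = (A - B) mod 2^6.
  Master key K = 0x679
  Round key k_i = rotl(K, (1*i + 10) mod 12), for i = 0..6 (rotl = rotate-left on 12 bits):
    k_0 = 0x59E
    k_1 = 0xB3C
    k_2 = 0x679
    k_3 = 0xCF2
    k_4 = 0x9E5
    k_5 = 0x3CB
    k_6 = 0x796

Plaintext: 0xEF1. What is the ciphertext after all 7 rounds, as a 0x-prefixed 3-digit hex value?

s_0 = plaintext = 0xEF1
s_1 = Round(s_0, k_0) = 0xCB5
s_2 = Round(s_1, k_1) = 0x6C7
s_3 = Round(s_2, k_2) = 0x6D7
s_4 = Round(s_3, k_3) = 0x01D
s_5 = Round(s_4, k_4) = 0xE1D
s_6 = Round(s_5, k_5) = 0x7B5
s_7 = Round(s_6, k_6) = 0x175

0x175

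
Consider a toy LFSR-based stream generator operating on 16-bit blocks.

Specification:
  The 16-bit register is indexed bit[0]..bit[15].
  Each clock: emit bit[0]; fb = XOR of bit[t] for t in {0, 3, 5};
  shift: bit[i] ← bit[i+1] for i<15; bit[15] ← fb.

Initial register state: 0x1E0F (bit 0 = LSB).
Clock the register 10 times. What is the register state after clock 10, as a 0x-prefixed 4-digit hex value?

0x4F87

reg_0 = 0x1E0F
clock 1: out=1, reg = 0x0F07
clock 2: out=1, reg = 0x8783
clock 3: out=1, reg = 0xC3C1
clock 4: out=1, reg = 0xE1E0
clock 5: out=0, reg = 0xF0F0
clock 6: out=0, reg = 0xF878
clock 7: out=0, reg = 0x7C3C
clock 8: out=0, reg = 0x3E1E
clock 9: out=0, reg = 0x9F0F
clock 10: out=1, reg = 0x4F87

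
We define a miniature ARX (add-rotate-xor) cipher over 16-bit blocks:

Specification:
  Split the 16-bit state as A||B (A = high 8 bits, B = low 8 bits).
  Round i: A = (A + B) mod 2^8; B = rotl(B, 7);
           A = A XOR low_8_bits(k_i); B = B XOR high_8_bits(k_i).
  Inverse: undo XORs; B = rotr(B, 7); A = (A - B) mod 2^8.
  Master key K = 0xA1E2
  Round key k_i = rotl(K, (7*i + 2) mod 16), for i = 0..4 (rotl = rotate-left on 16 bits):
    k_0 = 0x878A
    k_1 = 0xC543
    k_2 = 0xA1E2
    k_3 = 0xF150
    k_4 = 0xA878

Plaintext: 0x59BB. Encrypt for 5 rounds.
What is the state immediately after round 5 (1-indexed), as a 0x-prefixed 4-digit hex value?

0x1925

s_0 = plaintext = 0x59BB
s_1 = Round(s_0, k_0) = 0x9E5A
s_2 = Round(s_1, k_1) = 0xBBE8
s_3 = Round(s_2, k_2) = 0x41D5
s_4 = Round(s_3, k_3) = 0x461B
s_5 = Round(s_4, k_4) = 0x1925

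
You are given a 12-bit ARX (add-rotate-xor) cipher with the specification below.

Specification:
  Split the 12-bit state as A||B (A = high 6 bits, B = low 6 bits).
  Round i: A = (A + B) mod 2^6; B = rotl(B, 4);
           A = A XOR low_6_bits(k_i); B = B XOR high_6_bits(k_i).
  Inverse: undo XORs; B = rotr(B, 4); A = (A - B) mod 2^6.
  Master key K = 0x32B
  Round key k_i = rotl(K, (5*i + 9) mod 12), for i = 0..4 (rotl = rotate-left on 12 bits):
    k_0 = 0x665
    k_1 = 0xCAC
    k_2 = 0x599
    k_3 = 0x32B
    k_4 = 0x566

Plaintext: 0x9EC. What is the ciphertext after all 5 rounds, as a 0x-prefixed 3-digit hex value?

s_0 = plaintext = 0x9EC
s_1 = Round(s_0, k_0) = 0xD92
s_2 = Round(s_1, k_1) = 0x916
s_3 = Round(s_2, k_2) = 0x8F3
s_4 = Round(s_3, k_3) = 0xF70
s_5 = Round(s_4, k_4) = 0x2D9

0x2D9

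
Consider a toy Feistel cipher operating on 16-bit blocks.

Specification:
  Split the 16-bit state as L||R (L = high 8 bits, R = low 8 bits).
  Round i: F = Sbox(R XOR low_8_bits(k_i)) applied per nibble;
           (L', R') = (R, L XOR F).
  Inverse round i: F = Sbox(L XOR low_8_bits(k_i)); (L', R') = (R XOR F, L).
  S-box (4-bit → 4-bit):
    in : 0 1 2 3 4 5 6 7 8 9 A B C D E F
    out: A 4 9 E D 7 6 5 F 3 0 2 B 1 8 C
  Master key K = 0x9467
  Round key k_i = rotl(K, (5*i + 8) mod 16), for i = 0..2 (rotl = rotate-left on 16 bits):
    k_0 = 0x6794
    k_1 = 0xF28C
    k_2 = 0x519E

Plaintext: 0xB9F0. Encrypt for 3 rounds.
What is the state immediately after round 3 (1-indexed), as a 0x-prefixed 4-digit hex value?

s_0 = plaintext = 0xB9F0
s_1 = Round(s_0, k_0) = 0xF0D4
s_2 = Round(s_1, k_1) = 0xD48F
s_3 = Round(s_2, k_2) = 0x8F90

0x8F90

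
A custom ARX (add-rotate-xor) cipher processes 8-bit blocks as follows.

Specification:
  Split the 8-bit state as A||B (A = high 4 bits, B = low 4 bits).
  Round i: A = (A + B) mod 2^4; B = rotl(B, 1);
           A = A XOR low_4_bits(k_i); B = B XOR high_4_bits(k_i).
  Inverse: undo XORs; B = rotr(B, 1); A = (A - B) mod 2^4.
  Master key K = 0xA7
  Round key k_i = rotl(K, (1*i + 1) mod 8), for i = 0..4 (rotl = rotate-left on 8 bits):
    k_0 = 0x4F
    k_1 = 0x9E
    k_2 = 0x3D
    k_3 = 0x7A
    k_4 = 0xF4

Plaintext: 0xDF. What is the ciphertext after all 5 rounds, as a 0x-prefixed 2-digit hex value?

s_0 = plaintext = 0xDF
s_1 = Round(s_0, k_0) = 0x3B
s_2 = Round(s_1, k_1) = 0x0E
s_3 = Round(s_2, k_2) = 0x3E
s_4 = Round(s_3, k_3) = 0xBA
s_5 = Round(s_4, k_4) = 0x1A

0x1A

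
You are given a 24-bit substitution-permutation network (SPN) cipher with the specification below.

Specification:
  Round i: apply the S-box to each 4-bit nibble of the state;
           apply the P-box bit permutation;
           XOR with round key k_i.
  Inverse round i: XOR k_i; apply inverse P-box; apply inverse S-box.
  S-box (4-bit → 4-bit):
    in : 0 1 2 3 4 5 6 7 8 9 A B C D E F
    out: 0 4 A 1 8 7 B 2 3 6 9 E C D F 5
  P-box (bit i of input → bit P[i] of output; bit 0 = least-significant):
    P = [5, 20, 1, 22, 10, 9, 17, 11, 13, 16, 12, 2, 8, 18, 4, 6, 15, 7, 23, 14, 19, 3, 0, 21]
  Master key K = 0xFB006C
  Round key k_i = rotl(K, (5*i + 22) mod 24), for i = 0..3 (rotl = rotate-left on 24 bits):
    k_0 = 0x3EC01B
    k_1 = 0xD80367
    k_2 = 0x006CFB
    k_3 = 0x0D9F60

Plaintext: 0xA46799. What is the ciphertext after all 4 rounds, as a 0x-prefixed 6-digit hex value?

s_0 = plaintext = 0xA46799
s_1 = Round(s_0, k_0) = 0x018359
s_2 = Round(s_1, k_1) = 0x4E2465
s_3 = Round(s_2, k_2) = 0xB4A21D
s_4 = Round(s_3, k_3) = 0x6EDE0F

0x6EDE0F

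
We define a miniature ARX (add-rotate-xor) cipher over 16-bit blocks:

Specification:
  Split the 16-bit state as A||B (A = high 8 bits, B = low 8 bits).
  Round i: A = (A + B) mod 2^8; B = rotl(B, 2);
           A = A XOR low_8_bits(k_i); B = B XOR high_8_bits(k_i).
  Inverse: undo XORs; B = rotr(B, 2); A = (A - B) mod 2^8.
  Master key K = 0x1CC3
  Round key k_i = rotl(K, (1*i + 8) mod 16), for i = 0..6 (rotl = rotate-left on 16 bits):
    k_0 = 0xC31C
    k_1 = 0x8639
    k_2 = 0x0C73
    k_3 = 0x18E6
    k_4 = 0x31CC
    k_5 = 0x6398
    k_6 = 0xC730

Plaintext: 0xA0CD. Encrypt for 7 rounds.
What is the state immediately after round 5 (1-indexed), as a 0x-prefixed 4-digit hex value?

0xB6C4

s_0 = plaintext = 0xA0CD
s_1 = Round(s_0, k_0) = 0x71F4
s_2 = Round(s_1, k_1) = 0x5C55
s_3 = Round(s_2, k_2) = 0xC259
s_4 = Round(s_3, k_3) = 0xFD7D
s_5 = Round(s_4, k_4) = 0xB6C4
s_6 = Round(s_5, k_5) = 0xE270
s_7 = Round(s_6, k_6) = 0x6206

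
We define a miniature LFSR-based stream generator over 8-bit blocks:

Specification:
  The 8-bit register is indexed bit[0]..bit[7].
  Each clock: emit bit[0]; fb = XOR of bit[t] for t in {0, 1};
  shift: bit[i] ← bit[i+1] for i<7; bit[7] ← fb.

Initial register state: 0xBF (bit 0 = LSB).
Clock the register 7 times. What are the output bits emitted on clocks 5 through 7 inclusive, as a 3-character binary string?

reg_0 = 0xBF
clock 1: out=1, reg = 0x5F
clock 2: out=1, reg = 0x2F
clock 3: out=1, reg = 0x17
clock 4: out=1, reg = 0x0B
clock 5: out=1, reg = 0x05
clock 6: out=1, reg = 0x82
clock 7: out=0, reg = 0xC1

110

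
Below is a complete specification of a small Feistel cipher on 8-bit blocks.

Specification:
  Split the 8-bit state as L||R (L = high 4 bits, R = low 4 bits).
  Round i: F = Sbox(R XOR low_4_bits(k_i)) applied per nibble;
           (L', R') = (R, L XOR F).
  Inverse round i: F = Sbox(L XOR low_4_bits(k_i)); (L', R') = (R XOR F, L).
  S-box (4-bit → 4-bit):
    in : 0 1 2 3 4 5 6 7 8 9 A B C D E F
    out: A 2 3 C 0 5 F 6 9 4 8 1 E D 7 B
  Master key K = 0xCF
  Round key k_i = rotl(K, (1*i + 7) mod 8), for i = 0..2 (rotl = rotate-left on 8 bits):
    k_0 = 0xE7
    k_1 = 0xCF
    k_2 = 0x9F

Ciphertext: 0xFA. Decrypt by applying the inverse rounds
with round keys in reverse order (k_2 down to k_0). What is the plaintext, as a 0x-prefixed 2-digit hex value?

s_0 = ciphertext = 0xFA
s_1 = InvRound(s_0, k_2) = 0x0F
s_2 = InvRound(s_1, k_1) = 0x40
s_3 = InvRound(s_2, k_0) = 0xC4

0xC4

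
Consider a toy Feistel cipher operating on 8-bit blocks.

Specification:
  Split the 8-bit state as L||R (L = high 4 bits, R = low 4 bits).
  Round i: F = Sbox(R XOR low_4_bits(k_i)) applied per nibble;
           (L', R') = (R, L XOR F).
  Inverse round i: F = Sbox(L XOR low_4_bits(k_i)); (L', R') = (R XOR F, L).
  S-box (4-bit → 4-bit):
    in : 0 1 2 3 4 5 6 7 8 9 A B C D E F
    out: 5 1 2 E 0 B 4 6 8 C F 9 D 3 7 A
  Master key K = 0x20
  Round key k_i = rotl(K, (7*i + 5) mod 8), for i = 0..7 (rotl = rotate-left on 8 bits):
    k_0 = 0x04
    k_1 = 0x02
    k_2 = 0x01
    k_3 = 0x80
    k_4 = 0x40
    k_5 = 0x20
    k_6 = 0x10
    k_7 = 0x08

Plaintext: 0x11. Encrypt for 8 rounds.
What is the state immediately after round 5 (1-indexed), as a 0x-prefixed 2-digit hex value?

0xBB

s_0 = plaintext = 0x11
s_1 = Round(s_0, k_0) = 0x1A
s_2 = Round(s_1, k_1) = 0xA9
s_3 = Round(s_2, k_2) = 0x92
s_4 = Round(s_3, k_3) = 0x2B
s_5 = Round(s_4, k_4) = 0xBB
s_6 = Round(s_5, k_5) = 0xB2
s_7 = Round(s_6, k_6) = 0x29
s_8 = Round(s_7, k_7) = 0x93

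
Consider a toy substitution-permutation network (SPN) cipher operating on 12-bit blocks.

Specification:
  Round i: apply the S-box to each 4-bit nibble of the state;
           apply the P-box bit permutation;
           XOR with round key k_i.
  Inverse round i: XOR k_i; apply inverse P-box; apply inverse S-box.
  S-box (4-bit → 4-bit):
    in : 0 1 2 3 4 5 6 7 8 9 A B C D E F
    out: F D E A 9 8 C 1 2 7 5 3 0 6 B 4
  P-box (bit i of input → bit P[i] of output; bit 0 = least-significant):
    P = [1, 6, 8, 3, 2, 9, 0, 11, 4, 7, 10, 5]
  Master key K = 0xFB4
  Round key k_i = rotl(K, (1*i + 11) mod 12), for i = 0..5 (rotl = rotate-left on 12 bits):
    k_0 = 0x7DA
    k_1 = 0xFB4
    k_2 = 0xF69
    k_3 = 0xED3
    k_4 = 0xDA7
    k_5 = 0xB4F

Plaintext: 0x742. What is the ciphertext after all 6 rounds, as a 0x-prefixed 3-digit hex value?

0xB85

s_0 = plaintext = 0x742
s_1 = Round(s_0, k_0) = 0xE86
s_2 = Round(s_1, k_1) = 0xC0C
s_3 = Round(s_2, k_2) = 0x56C
s_4 = Round(s_3, k_3) = 0x6F2
s_5 = Round(s_4, k_4) = 0x8CE
s_6 = Round(s_5, k_5) = 0xB85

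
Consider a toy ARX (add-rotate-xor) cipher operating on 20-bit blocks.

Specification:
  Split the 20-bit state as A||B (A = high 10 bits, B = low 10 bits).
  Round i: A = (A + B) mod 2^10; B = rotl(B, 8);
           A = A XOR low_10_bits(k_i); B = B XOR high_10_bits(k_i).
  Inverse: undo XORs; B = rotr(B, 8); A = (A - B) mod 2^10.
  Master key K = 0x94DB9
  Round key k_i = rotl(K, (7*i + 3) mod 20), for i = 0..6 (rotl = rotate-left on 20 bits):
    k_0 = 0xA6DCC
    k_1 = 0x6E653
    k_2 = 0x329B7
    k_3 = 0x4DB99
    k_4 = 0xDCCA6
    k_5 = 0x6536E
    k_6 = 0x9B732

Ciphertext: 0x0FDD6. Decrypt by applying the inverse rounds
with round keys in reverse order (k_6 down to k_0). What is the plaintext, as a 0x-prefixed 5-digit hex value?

s_0 = ciphertext = 0x0FDD6
s_1 = InvRound(s_0, k_6) = 0x07AEF
s_2 = InvRound(s_1, k_5) = 0x605EF
s_3 = InvRound(s_2, k_4) = 0xAD672
s_4 = InvRound(s_3, k_3) = 0x06513
s_5 = InvRound(s_4, k_2) = 0x92765
s_6 = InvRound(s_5, k_1) = 0x2A372
s_7 = InvRound(s_6, k_0) = 0x6FFA5

0x6FFA5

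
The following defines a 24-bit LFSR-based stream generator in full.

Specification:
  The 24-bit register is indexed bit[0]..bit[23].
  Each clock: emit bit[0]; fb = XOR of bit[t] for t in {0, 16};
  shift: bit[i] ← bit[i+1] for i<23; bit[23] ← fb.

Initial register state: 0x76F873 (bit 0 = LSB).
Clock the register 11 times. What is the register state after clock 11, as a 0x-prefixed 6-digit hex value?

reg_0 = 0x76F873
clock 1: out=1, reg = 0xBB7C39
clock 2: out=1, reg = 0x5DBE1C
clock 3: out=0, reg = 0xAEDF0E
clock 4: out=0, reg = 0x576F87
clock 5: out=1, reg = 0x2BB7C3
clock 6: out=1, reg = 0x15DBE1
clock 7: out=1, reg = 0x0AEDF0
clock 8: out=0, reg = 0x0576F8
clock 9: out=0, reg = 0x82BB7C
clock 10: out=0, reg = 0x415DBE
clock 11: out=0, reg = 0xA0AEDF

0xA0AEDF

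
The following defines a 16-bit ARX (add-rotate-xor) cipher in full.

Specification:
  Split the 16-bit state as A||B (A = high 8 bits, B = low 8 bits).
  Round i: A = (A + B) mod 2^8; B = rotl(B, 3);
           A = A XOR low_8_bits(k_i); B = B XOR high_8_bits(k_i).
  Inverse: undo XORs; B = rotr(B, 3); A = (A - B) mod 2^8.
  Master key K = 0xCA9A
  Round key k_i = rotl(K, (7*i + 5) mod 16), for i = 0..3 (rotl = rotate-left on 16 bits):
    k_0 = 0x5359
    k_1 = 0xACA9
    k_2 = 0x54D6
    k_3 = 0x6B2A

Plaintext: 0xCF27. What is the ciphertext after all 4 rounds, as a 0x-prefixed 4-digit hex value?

0x0E36

s_0 = plaintext = 0xCF27
s_1 = Round(s_0, k_0) = 0xAF6A
s_2 = Round(s_1, k_1) = 0xB0FF
s_3 = Round(s_2, k_2) = 0x79AB
s_4 = Round(s_3, k_3) = 0x0E36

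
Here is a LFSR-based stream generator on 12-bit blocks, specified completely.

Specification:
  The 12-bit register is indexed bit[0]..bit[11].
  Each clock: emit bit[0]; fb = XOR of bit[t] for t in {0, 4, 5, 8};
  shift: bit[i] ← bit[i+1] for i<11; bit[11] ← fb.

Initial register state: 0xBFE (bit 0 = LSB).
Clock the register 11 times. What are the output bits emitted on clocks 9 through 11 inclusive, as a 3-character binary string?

110

reg_0 = 0xBFE
clock 1: out=0, reg = 0xDFF
clock 2: out=1, reg = 0x6FF
clock 3: out=1, reg = 0xB7F
clock 4: out=1, reg = 0x5BF
clock 5: out=1, reg = 0x2DF
clock 6: out=1, reg = 0x16F
clock 7: out=1, reg = 0x8B7
clock 8: out=1, reg = 0xC5B
clock 9: out=1, reg = 0x62D
clock 10: out=1, reg = 0x316
clock 11: out=0, reg = 0x18B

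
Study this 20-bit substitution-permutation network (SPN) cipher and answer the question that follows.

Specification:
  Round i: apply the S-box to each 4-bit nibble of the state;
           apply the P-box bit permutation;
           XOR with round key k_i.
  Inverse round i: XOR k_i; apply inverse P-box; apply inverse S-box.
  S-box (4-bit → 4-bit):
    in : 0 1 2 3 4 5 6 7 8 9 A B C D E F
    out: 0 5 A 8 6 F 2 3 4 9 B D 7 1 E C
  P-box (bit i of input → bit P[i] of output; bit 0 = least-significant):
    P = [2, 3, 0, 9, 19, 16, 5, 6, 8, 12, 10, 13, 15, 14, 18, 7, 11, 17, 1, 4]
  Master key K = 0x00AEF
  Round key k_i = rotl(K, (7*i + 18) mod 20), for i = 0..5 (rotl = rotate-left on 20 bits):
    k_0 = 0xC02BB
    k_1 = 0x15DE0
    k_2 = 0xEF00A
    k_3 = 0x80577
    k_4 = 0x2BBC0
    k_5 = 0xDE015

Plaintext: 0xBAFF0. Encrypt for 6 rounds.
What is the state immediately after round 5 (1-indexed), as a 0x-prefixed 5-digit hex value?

s_0 = plaintext = 0xBAFF0
s_1 = Round(s_0, k_0) = 0xCEE49
s_2 = Round(s_1, k_1) = 0x62346
s_3 = Round(s_2, k_2) = 0xD90A2
s_4 = Round(s_3, k_3) = 0x18FBF
s_5 = Round(s_4, k_4) = 0xE95A3
s_6 = Round(s_5, k_5) = 0x657C7

0xE95A3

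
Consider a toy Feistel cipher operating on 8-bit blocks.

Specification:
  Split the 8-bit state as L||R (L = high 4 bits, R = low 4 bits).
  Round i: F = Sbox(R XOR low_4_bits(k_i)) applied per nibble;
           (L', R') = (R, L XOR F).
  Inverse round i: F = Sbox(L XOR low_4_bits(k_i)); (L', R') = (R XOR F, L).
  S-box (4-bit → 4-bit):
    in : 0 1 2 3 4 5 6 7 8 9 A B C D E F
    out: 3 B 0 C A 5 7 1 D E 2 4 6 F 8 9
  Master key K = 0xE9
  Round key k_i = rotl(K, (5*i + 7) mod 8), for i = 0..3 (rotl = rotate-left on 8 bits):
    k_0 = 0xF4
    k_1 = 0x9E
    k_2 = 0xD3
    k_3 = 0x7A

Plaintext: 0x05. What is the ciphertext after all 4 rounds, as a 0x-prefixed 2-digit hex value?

s_0 = plaintext = 0x05
s_1 = Round(s_0, k_0) = 0x5B
s_2 = Round(s_1, k_1) = 0xB0
s_3 = Round(s_2, k_2) = 0x07
s_4 = Round(s_3, k_3) = 0x7F

0x7F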